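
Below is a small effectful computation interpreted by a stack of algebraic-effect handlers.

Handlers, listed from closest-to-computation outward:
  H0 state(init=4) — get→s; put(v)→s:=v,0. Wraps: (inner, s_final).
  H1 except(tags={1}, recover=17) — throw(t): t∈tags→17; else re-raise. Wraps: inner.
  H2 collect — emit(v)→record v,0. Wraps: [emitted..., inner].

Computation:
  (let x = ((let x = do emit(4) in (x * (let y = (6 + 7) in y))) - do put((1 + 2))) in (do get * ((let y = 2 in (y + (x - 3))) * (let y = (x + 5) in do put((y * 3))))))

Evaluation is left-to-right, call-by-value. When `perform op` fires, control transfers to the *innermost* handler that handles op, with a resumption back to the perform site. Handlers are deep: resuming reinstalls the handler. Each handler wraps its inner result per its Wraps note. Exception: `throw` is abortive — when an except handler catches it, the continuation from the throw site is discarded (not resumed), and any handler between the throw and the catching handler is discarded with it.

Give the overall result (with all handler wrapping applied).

Working:
emit(4) @ H2 ⇒ out+=4
put(3) @ H0 ⇒ s:=3
get @ H0 ⇒ 3
put(15) @ H0 ⇒ s:=15
H0 returns (0, 15)
H1 returns (0, 15)
H2 returns [4, (0, 15)]
= [4, (0, 15)]

Answer: [4, (0, 15)]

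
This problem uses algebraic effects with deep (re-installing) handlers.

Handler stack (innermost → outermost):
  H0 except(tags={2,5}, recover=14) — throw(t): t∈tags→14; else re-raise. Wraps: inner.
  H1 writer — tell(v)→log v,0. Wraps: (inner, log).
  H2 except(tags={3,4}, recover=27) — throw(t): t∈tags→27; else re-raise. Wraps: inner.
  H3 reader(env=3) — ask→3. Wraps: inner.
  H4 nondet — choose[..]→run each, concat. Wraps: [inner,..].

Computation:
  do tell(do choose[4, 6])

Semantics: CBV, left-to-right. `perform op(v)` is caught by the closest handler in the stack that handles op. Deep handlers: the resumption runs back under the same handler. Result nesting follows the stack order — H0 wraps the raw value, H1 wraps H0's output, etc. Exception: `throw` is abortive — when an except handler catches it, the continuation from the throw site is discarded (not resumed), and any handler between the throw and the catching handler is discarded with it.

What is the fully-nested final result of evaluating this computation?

Answer: [(0, (4)), (0, (6))]

Step-by-step:
choose[4, 6] @ H4
  branch[0] choose=4:
    tell(4) @ H1 ⇒ log+=4
    H0 returns 0
    H1 returns (0, (4))
    H2 returns (0, (4))
    H3 returns (0, (4))
    H4 returns [(0, (4))]
  branch[1] choose=6:
    tell(6) @ H1 ⇒ log+=6
    H0 returns 0
    H1 returns (0, (6))
    H2 returns (0, (6))
    H3 returns (0, (6))
    H4 returns [(0, (6))]
= [(0, (4)), (0, (6))]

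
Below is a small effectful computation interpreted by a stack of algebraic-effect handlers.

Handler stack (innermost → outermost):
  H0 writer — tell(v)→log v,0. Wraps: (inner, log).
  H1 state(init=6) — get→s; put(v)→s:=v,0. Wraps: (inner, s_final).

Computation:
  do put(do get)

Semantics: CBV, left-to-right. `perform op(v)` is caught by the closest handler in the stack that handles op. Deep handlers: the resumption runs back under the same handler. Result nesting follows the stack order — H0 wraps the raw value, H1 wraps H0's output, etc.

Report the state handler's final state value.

Answer: 6

Working:
get @ H1 ⇒ 6
put(6) @ H1 ⇒ s:=6
H0 returns (0, ())
H1 returns ((0, ()), 6)
= ((0, ()), 6)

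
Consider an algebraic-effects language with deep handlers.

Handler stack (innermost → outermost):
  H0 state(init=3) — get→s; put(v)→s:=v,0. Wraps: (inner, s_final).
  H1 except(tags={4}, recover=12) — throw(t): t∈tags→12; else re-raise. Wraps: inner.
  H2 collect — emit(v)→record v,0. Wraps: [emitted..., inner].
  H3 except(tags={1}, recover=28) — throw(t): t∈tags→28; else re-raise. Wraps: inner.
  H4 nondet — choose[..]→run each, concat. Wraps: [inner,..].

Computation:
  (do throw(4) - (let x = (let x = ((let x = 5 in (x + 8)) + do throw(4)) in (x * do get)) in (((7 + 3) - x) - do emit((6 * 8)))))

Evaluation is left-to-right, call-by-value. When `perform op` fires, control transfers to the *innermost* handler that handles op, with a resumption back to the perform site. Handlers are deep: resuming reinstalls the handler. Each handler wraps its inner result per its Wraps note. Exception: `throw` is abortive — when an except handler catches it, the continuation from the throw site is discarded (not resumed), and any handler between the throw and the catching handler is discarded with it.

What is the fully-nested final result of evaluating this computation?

Answer: [[12]]

Working:
throw(4) @ H1 caught ⇒ 12
H2 returns [12]
H3 returns [12]
H4 returns [[12]]
= [[12]]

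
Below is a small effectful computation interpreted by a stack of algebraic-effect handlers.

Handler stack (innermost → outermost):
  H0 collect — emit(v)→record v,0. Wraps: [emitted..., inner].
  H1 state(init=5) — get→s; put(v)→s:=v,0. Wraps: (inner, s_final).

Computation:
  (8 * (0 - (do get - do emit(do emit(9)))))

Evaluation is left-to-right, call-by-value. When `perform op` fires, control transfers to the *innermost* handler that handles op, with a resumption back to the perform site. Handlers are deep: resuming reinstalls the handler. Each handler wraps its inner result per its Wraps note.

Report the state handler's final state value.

Step-by-step:
get @ H1 ⇒ 5
emit(9) @ H0 ⇒ out+=9
emit(0) @ H0 ⇒ out+=0
H0 returns [9, 0, -40]
H1 returns ([9, 0, -40], 5)
= ([9, 0, -40], 5)

Answer: 5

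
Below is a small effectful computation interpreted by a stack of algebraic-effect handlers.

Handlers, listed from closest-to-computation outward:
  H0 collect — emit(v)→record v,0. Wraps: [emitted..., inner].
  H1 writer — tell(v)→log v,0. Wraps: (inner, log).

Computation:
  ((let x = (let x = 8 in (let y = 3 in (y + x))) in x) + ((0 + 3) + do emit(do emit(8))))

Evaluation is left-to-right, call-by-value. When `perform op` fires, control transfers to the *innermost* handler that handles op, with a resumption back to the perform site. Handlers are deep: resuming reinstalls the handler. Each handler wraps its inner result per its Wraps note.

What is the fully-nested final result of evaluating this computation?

Evaluation trace:
emit(8) @ H0 ⇒ out+=8
emit(0) @ H0 ⇒ out+=0
H0 returns [8, 0, 14]
H1 returns ([8, 0, 14], ())
= ([8, 0, 14], ())

Answer: ([8, 0, 14], ())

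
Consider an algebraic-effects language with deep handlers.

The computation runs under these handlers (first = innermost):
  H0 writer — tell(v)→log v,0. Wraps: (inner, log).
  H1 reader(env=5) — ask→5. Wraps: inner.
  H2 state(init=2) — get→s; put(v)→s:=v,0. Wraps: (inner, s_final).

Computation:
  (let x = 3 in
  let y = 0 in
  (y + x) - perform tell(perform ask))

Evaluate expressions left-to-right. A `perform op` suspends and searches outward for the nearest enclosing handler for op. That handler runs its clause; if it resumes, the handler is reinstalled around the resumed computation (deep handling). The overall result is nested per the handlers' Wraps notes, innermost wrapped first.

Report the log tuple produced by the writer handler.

Answer: (5)

Step-by-step:
ask @ H1 ⇒ 5
tell(5) @ H0 ⇒ log+=5
H0 returns (3, (5))
H1 returns (3, (5))
H2 returns ((3, (5)), 2)
= ((3, (5)), 2)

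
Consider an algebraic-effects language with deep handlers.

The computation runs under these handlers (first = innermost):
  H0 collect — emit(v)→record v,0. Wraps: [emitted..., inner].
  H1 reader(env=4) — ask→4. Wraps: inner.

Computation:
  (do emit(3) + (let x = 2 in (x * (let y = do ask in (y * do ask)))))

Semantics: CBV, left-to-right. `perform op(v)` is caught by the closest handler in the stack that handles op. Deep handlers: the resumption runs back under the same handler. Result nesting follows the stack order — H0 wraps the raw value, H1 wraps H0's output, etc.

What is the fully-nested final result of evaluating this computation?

Answer: [3, 32]

Step-by-step:
emit(3) @ H0 ⇒ out+=3
ask @ H1 ⇒ 4
ask @ H1 ⇒ 4
H0 returns [3, 32]
H1 returns [3, 32]
= [3, 32]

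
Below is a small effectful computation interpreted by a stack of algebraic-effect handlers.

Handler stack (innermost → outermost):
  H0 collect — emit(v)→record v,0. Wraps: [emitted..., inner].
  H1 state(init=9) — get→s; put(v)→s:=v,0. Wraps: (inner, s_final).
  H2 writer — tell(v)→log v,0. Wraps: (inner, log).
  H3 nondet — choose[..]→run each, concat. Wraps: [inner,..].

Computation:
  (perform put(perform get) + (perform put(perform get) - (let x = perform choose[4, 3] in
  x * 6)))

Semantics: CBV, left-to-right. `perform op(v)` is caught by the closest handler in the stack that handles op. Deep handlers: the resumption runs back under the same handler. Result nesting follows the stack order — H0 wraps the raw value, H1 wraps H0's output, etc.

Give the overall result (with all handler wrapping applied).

Step-by-step:
get @ H1 ⇒ 9
put(9) @ H1 ⇒ s:=9
get @ H1 ⇒ 9
put(9) @ H1 ⇒ s:=9
choose[4, 3] @ H3
  branch[0] choose=4:
    H0 returns [-24]
    H1 returns ([-24], 9)
    H2 returns (([-24], 9), ())
    H3 returns [(([-24], 9), ())]
  branch[1] choose=3:
    H0 returns [-18]
    H1 returns ([-18], 9)
    H2 returns (([-18], 9), ())
    H3 returns [(([-18], 9), ())]
= [(([-24], 9), ()), (([-18], 9), ())]

Answer: [(([-24], 9), ()), (([-18], 9), ())]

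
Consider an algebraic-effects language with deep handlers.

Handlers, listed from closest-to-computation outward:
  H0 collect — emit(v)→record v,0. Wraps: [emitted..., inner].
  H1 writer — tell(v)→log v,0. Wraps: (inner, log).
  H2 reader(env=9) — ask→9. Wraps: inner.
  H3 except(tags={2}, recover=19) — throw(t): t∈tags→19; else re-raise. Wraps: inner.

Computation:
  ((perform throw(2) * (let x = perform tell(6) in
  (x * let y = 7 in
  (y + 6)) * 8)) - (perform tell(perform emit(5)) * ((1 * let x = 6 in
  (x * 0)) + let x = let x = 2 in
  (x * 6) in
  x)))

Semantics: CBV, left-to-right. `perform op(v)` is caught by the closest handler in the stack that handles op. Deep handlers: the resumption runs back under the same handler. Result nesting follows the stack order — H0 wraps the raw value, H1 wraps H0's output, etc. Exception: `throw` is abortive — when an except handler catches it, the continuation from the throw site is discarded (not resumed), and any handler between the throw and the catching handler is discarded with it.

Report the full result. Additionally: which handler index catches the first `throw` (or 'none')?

Evaluation trace:
throw(2) @ H3 caught ⇒ 19
= 19

Answer: 19 ; first throw caught by: H3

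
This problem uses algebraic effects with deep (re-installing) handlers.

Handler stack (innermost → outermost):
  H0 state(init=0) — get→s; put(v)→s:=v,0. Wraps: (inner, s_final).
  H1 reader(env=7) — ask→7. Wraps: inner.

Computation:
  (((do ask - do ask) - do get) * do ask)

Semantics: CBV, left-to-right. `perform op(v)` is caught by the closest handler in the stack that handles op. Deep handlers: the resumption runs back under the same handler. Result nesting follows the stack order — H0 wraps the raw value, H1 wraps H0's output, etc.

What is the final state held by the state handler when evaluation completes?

Answer: 0

Evaluation trace:
ask @ H1 ⇒ 7
ask @ H1 ⇒ 7
get @ H0 ⇒ 0
ask @ H1 ⇒ 7
H0 returns (0, 0)
H1 returns (0, 0)
= (0, 0)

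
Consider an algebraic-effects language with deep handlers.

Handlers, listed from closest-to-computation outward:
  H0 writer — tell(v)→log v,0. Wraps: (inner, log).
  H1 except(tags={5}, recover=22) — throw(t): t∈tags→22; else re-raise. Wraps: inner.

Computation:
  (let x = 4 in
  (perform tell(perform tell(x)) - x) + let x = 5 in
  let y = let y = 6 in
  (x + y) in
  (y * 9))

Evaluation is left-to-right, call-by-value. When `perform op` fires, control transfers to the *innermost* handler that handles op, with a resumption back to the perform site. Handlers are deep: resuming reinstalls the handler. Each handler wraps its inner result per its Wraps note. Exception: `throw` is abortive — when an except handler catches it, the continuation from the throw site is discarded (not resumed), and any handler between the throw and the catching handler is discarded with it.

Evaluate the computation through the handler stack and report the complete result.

Answer: (95, (4, 0))

Working:
tell(4) @ H0 ⇒ log+=4
tell(0) @ H0 ⇒ log+=0
H0 returns (95, (4, 0))
H1 returns (95, (4, 0))
= (95, (4, 0))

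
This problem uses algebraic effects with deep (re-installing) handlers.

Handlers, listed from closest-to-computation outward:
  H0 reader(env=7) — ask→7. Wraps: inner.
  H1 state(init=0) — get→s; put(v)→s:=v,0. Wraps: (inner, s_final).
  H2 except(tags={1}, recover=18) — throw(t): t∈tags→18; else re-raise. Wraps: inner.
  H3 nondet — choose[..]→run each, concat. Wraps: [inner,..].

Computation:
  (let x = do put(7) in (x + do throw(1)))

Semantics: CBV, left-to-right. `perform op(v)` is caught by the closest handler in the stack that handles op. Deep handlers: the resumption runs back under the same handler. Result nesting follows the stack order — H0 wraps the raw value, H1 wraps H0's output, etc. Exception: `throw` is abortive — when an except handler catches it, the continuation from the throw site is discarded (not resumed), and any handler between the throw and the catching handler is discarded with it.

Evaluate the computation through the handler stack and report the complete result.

Step-by-step:
put(7) @ H1 ⇒ s:=7
throw(1) @ H2 caught ⇒ 18
H3 returns [18]
= [18]

Answer: [18]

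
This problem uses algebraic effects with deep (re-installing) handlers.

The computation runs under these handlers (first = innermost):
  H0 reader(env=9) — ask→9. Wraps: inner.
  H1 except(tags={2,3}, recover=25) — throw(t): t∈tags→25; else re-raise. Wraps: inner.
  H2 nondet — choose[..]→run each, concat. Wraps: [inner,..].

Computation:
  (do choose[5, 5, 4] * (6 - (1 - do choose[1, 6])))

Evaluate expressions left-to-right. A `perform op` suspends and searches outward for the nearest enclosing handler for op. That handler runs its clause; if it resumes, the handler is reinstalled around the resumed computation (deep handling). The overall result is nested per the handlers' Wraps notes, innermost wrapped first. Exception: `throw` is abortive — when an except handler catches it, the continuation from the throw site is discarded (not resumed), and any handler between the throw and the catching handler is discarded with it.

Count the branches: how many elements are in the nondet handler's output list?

Answer: 6

Evaluation trace:
choose[5, 5, 4] @ H2
  branch[0] choose=5:
    choose[1, 6] @ H2
      branch[0] choose=1:
        H0 returns 30
        H1 returns 30
        H2 returns [30]
      branch[1] choose=6:
        H0 returns 55
        H1 returns 55
        H2 returns [55]
  branch[1] choose=5:
    choose[1, 6] @ H2
      branch[0] choose=1:
        H0 returns 30
        H1 returns 30
        H2 returns [30]
      branch[1] choose=6:
        H0 returns 55
        H1 returns 55
        H2 returns [55]
  branch[2] choose=4:
    choose[1, 6] @ H2
      branch[0] choose=1:
        H0 returns 24
        H1 returns 24
        H2 returns [24]
      branch[1] choose=6:
        H0 returns 44
        H1 returns 44
        H2 returns [44]
= [30, 55, 30, 55, 24, 44]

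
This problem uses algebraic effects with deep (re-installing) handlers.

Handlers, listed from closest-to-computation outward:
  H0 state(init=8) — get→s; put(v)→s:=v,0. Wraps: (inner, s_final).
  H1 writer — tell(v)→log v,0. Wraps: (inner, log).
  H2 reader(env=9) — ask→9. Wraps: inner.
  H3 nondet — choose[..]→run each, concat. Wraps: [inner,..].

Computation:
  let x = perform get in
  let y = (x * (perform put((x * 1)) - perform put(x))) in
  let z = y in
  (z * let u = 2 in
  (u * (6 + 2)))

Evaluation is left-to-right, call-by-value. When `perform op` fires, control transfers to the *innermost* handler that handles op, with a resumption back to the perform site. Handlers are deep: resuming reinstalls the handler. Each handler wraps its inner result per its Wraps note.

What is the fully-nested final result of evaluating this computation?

Working:
get @ H0 ⇒ 8
put(8) @ H0 ⇒ s:=8
put(8) @ H0 ⇒ s:=8
H0 returns (0, 8)
H1 returns ((0, 8), ())
H2 returns ((0, 8), ())
H3 returns [((0, 8), ())]
= [((0, 8), ())]

Answer: [((0, 8), ())]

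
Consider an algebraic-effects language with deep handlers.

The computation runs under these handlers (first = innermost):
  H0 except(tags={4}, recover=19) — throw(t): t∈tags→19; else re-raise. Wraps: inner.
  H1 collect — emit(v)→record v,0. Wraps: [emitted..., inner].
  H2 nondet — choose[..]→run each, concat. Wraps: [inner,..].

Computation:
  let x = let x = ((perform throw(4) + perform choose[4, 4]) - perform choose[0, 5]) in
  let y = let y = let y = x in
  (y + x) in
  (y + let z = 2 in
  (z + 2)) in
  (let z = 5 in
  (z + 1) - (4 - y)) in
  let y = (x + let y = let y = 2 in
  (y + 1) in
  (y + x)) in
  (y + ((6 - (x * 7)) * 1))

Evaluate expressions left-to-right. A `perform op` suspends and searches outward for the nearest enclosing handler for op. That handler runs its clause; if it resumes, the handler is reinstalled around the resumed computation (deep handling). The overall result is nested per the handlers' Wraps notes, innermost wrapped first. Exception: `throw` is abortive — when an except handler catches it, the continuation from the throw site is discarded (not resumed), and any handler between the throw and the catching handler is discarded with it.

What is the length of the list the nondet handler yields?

Answer: 1

Evaluation trace:
throw(4) @ H0 caught ⇒ 19
H1 returns [19]
H2 returns [[19]]
= [[19]]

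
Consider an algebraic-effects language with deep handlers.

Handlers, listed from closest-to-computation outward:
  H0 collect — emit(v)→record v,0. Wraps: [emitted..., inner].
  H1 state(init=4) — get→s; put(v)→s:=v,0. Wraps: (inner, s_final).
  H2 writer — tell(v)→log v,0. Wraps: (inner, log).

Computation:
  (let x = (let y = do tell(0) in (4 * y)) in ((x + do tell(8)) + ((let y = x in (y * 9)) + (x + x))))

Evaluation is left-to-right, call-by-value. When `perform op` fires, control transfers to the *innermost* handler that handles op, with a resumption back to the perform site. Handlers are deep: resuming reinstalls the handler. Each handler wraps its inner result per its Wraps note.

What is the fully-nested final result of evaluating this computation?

Answer: (([0], 4), (0, 8))

Step-by-step:
tell(0) @ H2 ⇒ log+=0
tell(8) @ H2 ⇒ log+=8
H0 returns [0]
H1 returns ([0], 4)
H2 returns (([0], 4), (0, 8))
= (([0], 4), (0, 8))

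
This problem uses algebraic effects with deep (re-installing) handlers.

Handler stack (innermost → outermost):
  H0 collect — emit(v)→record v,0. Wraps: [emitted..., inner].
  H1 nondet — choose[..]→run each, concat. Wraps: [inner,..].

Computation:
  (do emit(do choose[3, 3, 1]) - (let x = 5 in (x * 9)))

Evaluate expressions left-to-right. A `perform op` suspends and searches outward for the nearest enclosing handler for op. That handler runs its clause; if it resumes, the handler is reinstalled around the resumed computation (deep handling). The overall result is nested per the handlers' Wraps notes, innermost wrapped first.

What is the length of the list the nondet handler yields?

Working:
choose[3, 3, 1] @ H1
  branch[0] choose=3:
    emit(3) @ H0 ⇒ out+=3
    H0 returns [3, -45]
    H1 returns [[3, -45]]
  branch[1] choose=3:
    emit(3) @ H0 ⇒ out+=3
    H0 returns [3, -45]
    H1 returns [[3, -45]]
  branch[2] choose=1:
    emit(1) @ H0 ⇒ out+=1
    H0 returns [1, -45]
    H1 returns [[1, -45]]
= [[3, -45], [3, -45], [1, -45]]

Answer: 3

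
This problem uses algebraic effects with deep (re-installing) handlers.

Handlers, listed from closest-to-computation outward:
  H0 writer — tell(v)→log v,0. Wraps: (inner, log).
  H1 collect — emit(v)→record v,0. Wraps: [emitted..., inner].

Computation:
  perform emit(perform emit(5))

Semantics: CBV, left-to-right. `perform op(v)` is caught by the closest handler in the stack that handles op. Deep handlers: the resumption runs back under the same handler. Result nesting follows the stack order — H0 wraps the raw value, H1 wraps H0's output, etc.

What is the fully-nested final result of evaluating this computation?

Answer: [5, 0, (0, ())]

Step-by-step:
emit(5) @ H1 ⇒ out+=5
emit(0) @ H1 ⇒ out+=0
H0 returns (0, ())
H1 returns [5, 0, (0, ())]
= [5, 0, (0, ())]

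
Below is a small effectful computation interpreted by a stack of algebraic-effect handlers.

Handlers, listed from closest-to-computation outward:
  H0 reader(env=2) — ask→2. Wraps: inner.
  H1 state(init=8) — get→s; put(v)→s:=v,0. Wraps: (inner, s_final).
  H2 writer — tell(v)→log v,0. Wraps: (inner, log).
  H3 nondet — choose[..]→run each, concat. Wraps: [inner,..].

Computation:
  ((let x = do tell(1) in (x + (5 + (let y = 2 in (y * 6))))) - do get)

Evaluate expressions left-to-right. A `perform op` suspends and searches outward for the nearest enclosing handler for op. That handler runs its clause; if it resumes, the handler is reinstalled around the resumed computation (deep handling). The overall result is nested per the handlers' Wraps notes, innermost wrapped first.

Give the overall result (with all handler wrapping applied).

Working:
tell(1) @ H2 ⇒ log+=1
get @ H1 ⇒ 8
H0 returns 9
H1 returns (9, 8)
H2 returns ((9, 8), (1))
H3 returns [((9, 8), (1))]
= [((9, 8), (1))]

Answer: [((9, 8), (1))]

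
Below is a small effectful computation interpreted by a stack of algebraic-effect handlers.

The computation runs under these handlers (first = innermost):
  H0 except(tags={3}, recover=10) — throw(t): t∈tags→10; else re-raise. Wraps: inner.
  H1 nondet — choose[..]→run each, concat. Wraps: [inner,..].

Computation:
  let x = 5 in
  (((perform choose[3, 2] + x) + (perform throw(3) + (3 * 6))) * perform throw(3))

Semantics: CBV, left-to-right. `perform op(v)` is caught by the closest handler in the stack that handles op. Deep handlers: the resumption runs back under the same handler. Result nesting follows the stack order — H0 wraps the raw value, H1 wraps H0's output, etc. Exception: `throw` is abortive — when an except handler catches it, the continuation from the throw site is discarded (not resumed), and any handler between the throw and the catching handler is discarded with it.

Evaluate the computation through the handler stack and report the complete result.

Answer: [10, 10]

Evaluation trace:
choose[3, 2] @ H1
  branch[0] choose=3:
    throw(3) @ H0 caught ⇒ 10
    H1 returns [10]
  branch[1] choose=2:
    throw(3) @ H0 caught ⇒ 10
    H1 returns [10]
= [10, 10]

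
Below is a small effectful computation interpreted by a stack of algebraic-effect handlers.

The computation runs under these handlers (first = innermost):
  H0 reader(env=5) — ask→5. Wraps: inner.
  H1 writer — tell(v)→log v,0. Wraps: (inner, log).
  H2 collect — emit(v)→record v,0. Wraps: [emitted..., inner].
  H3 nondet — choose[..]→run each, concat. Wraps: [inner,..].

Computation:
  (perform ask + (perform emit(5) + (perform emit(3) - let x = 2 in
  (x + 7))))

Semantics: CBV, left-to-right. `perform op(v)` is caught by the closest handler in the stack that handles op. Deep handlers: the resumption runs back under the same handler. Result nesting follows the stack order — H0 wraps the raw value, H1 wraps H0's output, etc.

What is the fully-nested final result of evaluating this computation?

Step-by-step:
ask @ H0 ⇒ 5
emit(5) @ H2 ⇒ out+=5
emit(3) @ H2 ⇒ out+=3
H0 returns -4
H1 returns (-4, ())
H2 returns [5, 3, (-4, ())]
H3 returns [[5, 3, (-4, ())]]
= [[5, 3, (-4, ())]]

Answer: [[5, 3, (-4, ())]]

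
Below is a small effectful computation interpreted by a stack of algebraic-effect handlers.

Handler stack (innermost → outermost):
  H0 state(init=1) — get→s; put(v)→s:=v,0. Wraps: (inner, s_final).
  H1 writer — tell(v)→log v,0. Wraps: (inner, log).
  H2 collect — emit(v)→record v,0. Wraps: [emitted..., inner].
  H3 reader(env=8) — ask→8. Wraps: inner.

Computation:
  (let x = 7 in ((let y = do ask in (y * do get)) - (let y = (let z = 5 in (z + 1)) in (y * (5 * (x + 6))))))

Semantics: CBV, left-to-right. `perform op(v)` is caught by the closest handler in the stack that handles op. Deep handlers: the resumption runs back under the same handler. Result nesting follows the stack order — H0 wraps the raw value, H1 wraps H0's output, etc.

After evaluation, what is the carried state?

Evaluation trace:
ask @ H3 ⇒ 8
get @ H0 ⇒ 1
H0 returns (-382, 1)
H1 returns ((-382, 1), ())
H2 returns [((-382, 1), ())]
H3 returns [((-382, 1), ())]
= [((-382, 1), ())]

Answer: 1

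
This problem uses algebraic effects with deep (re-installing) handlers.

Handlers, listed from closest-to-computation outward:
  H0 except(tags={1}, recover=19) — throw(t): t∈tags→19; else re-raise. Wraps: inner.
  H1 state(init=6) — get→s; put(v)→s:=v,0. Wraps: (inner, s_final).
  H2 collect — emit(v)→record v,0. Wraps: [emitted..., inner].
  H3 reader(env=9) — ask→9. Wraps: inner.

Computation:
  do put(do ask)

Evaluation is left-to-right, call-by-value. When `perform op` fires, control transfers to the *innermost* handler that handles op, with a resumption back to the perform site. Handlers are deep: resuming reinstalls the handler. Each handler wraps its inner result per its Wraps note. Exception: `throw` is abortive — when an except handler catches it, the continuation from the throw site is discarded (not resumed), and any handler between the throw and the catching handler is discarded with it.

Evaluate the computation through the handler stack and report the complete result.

Working:
ask @ H3 ⇒ 9
put(9) @ H1 ⇒ s:=9
H0 returns 0
H1 returns (0, 9)
H2 returns [(0, 9)]
H3 returns [(0, 9)]
= [(0, 9)]

Answer: [(0, 9)]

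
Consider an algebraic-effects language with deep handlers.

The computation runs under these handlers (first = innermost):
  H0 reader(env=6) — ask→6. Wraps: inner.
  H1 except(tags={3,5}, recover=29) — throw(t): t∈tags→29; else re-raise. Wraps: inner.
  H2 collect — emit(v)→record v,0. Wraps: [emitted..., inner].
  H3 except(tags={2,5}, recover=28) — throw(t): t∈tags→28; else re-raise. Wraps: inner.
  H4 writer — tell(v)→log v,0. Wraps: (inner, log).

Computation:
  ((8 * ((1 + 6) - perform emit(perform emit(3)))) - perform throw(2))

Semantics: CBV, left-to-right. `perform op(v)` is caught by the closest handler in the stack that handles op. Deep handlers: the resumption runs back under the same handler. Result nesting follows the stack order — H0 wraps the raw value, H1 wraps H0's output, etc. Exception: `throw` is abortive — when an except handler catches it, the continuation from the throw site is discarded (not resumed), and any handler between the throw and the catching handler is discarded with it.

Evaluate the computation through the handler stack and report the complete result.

Evaluation trace:
emit(3) @ H2 ⇒ out+=3
emit(0) @ H2 ⇒ out+=0
throw(2) @ H1 re-raised
throw(2) @ H3 caught ⇒ 28
H4 returns (28, ())
= (28, ())

Answer: (28, ())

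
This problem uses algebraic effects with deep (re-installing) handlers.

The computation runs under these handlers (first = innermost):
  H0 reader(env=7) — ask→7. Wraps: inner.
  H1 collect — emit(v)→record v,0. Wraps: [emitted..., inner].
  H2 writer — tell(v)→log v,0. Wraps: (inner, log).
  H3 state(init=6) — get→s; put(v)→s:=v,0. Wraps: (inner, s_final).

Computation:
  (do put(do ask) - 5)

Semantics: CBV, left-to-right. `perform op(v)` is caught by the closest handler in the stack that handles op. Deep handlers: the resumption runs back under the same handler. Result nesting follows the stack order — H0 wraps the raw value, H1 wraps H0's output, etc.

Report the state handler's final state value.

Answer: 7

Evaluation trace:
ask @ H0 ⇒ 7
put(7) @ H3 ⇒ s:=7
H0 returns -5
H1 returns [-5]
H2 returns ([-5], ())
H3 returns (([-5], ()), 7)
= (([-5], ()), 7)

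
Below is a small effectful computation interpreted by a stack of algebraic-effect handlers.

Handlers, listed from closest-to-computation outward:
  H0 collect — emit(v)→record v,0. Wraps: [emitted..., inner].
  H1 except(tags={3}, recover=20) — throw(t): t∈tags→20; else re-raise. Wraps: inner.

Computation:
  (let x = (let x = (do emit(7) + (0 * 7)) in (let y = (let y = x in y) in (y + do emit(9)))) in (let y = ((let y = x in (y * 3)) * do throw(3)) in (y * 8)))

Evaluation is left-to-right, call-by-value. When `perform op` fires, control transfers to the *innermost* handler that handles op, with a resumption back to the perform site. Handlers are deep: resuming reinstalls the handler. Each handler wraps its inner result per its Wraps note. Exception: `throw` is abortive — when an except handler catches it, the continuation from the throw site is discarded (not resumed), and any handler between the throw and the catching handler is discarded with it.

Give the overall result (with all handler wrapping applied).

Answer: 20

Working:
emit(7) @ H0 ⇒ out+=7
emit(9) @ H0 ⇒ out+=9
throw(3) @ H1 caught ⇒ 20
= 20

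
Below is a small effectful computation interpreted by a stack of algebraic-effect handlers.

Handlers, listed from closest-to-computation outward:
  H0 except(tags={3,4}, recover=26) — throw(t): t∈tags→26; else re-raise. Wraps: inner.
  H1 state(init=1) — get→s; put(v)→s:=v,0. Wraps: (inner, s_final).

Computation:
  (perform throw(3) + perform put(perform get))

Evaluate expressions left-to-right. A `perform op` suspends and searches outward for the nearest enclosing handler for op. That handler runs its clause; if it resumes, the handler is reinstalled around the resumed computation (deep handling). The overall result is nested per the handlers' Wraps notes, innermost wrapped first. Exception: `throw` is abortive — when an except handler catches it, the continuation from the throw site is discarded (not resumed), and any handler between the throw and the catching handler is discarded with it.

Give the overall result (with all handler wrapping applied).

Answer: (26, 1)

Step-by-step:
throw(3) @ H0 caught ⇒ 26
H1 returns (26, 1)
= (26, 1)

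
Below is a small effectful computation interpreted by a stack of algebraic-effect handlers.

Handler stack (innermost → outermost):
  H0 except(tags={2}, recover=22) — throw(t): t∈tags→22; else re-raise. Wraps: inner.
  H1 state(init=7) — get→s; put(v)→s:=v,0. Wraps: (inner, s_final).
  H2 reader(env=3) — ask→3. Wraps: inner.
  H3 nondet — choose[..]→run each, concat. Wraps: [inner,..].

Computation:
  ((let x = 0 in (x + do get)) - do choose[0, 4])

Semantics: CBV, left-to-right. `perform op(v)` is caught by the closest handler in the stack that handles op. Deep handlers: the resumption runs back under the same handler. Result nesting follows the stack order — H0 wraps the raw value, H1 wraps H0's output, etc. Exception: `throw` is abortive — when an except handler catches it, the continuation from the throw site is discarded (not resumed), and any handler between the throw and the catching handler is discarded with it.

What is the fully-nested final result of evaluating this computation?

Evaluation trace:
get @ H1 ⇒ 7
choose[0, 4] @ H3
  branch[0] choose=0:
    H0 returns 7
    H1 returns (7, 7)
    H2 returns (7, 7)
    H3 returns [(7, 7)]
  branch[1] choose=4:
    H0 returns 3
    H1 returns (3, 7)
    H2 returns (3, 7)
    H3 returns [(3, 7)]
= [(7, 7), (3, 7)]

Answer: [(7, 7), (3, 7)]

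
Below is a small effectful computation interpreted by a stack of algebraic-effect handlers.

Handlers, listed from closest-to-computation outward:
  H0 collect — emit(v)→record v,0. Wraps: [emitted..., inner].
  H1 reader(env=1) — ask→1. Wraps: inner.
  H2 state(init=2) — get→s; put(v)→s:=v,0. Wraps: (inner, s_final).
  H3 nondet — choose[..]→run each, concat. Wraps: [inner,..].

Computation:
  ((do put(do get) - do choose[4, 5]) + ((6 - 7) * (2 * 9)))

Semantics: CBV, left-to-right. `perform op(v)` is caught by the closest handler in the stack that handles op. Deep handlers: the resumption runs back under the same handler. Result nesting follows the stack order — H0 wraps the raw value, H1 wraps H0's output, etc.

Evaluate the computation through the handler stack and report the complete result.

Answer: [([-22], 2), ([-23], 2)]

Working:
get @ H2 ⇒ 2
put(2) @ H2 ⇒ s:=2
choose[4, 5] @ H3
  branch[0] choose=4:
    H0 returns [-22]
    H1 returns [-22]
    H2 returns ([-22], 2)
    H3 returns [([-22], 2)]
  branch[1] choose=5:
    H0 returns [-23]
    H1 returns [-23]
    H2 returns ([-23], 2)
    H3 returns [([-23], 2)]
= [([-22], 2), ([-23], 2)]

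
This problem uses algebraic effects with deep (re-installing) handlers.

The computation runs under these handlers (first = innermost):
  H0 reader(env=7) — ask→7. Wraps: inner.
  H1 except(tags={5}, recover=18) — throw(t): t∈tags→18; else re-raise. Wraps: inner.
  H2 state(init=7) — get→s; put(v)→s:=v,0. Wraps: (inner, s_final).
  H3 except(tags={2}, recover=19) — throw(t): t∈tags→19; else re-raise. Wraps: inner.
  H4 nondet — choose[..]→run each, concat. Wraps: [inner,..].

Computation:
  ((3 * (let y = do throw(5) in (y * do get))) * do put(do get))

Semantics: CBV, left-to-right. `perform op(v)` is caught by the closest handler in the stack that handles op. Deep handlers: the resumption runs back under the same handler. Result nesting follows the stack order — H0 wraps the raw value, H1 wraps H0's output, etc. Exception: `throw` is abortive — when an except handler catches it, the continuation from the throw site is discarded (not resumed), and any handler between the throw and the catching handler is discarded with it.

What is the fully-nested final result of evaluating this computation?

Step-by-step:
throw(5) @ H1 caught ⇒ 18
H2 returns (18, 7)
H3 returns (18, 7)
H4 returns [(18, 7)]
= [(18, 7)]

Answer: [(18, 7)]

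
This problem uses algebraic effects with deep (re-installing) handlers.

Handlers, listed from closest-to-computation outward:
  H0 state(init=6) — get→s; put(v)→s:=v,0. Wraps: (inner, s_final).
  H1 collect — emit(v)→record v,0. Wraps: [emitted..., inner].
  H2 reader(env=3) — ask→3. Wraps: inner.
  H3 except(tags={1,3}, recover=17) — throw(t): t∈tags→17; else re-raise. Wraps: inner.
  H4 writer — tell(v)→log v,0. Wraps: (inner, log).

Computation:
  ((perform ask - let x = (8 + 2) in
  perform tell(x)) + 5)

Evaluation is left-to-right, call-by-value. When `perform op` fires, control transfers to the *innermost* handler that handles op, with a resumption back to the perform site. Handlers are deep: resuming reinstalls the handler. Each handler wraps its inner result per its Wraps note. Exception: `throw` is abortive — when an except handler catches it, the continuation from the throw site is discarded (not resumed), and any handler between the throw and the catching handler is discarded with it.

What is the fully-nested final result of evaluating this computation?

Step-by-step:
ask @ H2 ⇒ 3
tell(10) @ H4 ⇒ log+=10
H0 returns (8, 6)
H1 returns [(8, 6)]
H2 returns [(8, 6)]
H3 returns [(8, 6)]
H4 returns ([(8, 6)], (10))
= ([(8, 6)], (10))

Answer: ([(8, 6)], (10))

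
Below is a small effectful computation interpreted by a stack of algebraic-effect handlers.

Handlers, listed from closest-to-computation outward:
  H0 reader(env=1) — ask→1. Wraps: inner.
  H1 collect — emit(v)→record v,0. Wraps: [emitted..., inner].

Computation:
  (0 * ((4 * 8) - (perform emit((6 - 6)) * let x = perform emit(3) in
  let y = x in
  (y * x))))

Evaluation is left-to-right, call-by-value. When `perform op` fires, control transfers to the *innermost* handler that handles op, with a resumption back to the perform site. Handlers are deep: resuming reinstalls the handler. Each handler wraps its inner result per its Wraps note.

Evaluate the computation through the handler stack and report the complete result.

Working:
emit(0) @ H1 ⇒ out+=0
emit(3) @ H1 ⇒ out+=3
H0 returns 0
H1 returns [0, 3, 0]
= [0, 3, 0]

Answer: [0, 3, 0]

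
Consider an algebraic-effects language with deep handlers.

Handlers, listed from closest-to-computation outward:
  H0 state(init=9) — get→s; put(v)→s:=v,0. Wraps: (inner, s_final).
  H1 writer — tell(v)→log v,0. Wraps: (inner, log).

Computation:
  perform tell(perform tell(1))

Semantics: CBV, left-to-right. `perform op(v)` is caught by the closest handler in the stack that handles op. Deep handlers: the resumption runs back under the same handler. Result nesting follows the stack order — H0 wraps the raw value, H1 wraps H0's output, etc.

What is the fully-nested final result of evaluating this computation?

Answer: ((0, 9), (1, 0))

Working:
tell(1) @ H1 ⇒ log+=1
tell(0) @ H1 ⇒ log+=0
H0 returns (0, 9)
H1 returns ((0, 9), (1, 0))
= ((0, 9), (1, 0))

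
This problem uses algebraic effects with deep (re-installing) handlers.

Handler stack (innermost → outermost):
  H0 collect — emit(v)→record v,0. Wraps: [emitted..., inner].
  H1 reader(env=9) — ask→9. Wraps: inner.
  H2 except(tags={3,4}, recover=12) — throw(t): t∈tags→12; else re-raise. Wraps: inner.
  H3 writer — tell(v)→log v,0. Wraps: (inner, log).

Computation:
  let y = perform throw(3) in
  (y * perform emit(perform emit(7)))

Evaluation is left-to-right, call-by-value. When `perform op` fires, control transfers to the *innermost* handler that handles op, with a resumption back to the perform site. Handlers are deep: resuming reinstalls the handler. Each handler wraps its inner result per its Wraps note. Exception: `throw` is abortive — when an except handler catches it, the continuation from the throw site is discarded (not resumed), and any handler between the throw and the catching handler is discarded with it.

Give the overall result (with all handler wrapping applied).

Answer: (12, ())

Evaluation trace:
throw(3) @ H2 caught ⇒ 12
H3 returns (12, ())
= (12, ())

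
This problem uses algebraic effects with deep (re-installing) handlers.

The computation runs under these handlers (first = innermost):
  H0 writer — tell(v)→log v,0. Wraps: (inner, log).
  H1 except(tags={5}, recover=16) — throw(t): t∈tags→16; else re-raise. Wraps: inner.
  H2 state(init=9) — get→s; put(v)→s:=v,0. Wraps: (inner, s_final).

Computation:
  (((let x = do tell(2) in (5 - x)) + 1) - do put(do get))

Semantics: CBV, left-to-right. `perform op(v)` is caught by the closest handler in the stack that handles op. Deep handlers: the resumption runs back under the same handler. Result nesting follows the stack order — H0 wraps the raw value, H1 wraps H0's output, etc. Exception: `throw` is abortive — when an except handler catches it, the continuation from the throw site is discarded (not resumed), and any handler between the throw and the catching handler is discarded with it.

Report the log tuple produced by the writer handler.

Answer: (2)

Step-by-step:
tell(2) @ H0 ⇒ log+=2
get @ H2 ⇒ 9
put(9) @ H2 ⇒ s:=9
H0 returns (6, (2))
H1 returns (6, (2))
H2 returns ((6, (2)), 9)
= ((6, (2)), 9)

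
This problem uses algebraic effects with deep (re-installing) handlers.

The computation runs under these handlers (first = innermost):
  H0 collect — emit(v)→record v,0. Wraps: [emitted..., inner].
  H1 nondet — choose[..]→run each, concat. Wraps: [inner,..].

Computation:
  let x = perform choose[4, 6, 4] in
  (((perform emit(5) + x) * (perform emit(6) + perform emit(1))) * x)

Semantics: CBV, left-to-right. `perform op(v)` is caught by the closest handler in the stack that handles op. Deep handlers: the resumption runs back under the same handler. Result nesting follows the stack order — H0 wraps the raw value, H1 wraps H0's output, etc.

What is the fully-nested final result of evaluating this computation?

Evaluation trace:
choose[4, 6, 4] @ H1
  branch[0] choose=4:
    emit(5) @ H0 ⇒ out+=5
    emit(6) @ H0 ⇒ out+=6
    emit(1) @ H0 ⇒ out+=1
    H0 returns [5, 6, 1, 0]
    H1 returns [[5, 6, 1, 0]]
  branch[1] choose=6:
    emit(5) @ H0 ⇒ out+=5
    emit(6) @ H0 ⇒ out+=6
    emit(1) @ H0 ⇒ out+=1
    H0 returns [5, 6, 1, 0]
    H1 returns [[5, 6, 1, 0]]
  branch[2] choose=4:
    emit(5) @ H0 ⇒ out+=5
    emit(6) @ H0 ⇒ out+=6
    emit(1) @ H0 ⇒ out+=1
    H0 returns [5, 6, 1, 0]
    H1 returns [[5, 6, 1, 0]]
= [[5, 6, 1, 0], [5, 6, 1, 0], [5, 6, 1, 0]]

Answer: [[5, 6, 1, 0], [5, 6, 1, 0], [5, 6, 1, 0]]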